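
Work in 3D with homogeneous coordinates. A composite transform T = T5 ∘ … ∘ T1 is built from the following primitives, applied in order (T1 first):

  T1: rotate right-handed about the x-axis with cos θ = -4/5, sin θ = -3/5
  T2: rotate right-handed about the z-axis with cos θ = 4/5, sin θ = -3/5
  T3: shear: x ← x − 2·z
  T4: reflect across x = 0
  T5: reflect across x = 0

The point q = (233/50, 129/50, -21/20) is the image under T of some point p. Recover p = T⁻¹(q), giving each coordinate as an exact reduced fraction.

T1 = [1 0 0 0; 0 -4/5 3/5 0; 0 -3/5 -4/5 0; 0 0 0 1]
T2·T1 = [4/5 -12/25 9/25 0; -3/5 -16/25 12/25 0; 0 -3/5 -4/5 0; 0 0 0 1]
T3·…·T1 = [4/5 18/25 49/25 0; -3/5 -16/25 12/25 0; 0 -3/5 -4/5 0; 0 0 0 1]
T4·…·T1 = [-4/5 -18/25 -49/25 0; -3/5 -16/25 12/25 0; 0 -3/5 -4/5 0; 0 0 0 1]
T5·…·T1 = [4/5 18/25 49/25 0; -3/5 -16/25 12/25 0; 0 -3/5 -4/5 0; 0 0 0 1]
det M = 1; M⁻¹ = [4/5 -3/5 8/5 0; -12/25 -16/25 -39/25 0; 9/25 12/25 -2/25 0; 0 0 0 1]
M⁻¹ · (233/50, 129/50, -21/20)ᵀ = (1/2, -9/4, 3)ᵀ

p = (1/2, -9/4, 3)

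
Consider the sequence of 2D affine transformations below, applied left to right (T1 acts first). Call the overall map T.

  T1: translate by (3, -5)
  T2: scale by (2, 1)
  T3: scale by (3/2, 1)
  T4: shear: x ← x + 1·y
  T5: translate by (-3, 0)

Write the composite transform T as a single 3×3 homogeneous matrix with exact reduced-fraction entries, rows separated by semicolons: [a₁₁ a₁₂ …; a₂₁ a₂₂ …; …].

T1 = [1 0 3; 0 1 -5; 0 0 1]
T2·T1 = [2 0 6; 0 1 -5; 0 0 1]
T3·…·T1 = [3 0 9; 0 1 -5; 0 0 1]
T4·…·T1 = [3 1 4; 0 1 -5; 0 0 1]
T5·…·T1 = [3 1 1; 0 1 -5; 0 0 1]

T = [3 1 1; 0 1 -5; 0 0 1]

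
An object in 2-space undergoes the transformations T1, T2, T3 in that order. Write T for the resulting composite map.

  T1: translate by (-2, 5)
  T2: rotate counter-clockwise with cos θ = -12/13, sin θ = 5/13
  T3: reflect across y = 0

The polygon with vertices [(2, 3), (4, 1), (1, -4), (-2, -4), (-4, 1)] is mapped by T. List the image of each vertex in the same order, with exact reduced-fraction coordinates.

T1 translate by (-2, 5): (2, 3) → (0, 8); (4, 1) → (2, 6); (1, -4) → (-1, 1); (-2, -4) → (-4, 1); (-4, 1) → (-6, 6)
T2 rotate counter-clockwise with cos θ = -12/13, sin θ = 5/13: (0, 8) → (-40/13, -96/13); (2, 6) → (-54/13, -62/13); (-1, 1) → (7/13, -17/13); (-4, 1) → (43/13, -32/13); (-6, 6) → (42/13, -102/13)
T3 reflect across y = 0: (-40/13, -96/13) → (-40/13, 96/13); (-54/13, -62/13) → (-54/13, 62/13); (7/13, -17/13) → (7/13, 17/13); (43/13, -32/13) → (43/13, 32/13); (42/13, -102/13) → (42/13, 102/13)

image vertices: (-40/13, 96/13), (-54/13, 62/13), (7/13, 17/13), (43/13, 32/13), (42/13, 102/13)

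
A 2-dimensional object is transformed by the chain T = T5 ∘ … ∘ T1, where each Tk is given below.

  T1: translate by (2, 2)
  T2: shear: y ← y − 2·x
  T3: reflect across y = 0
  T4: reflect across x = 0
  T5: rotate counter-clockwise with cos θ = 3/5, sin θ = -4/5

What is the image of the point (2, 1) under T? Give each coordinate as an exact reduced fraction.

T(p) = (8/5, 31/5)

T1 translate by (2, 2): (2, 1) → (4, 3)
T2 shear: y ← y − 2·x: (4, 3) → (4, -5)
T3 reflect across y = 0: (4, -5) → (4, 5)
T4 reflect across x = 0: (4, 5) → (-4, 5)
T5 rotate counter-clockwise with cos θ = 3/5, sin θ = -4/5: (-4, 5) → (8/5, 31/5)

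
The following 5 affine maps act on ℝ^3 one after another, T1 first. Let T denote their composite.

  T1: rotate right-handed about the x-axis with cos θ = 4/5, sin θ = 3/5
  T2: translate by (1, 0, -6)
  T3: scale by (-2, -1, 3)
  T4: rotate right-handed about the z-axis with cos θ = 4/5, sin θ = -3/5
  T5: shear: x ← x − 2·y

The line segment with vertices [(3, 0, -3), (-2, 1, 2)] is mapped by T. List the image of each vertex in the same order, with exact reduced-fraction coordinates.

image vertices: (-71/5, 84/25, -126/5), (18/5, -22/25, -57/5)

T1 rotate right-handed about the x-axis with cos θ = 4/5, sin θ = 3/5: (3, 0, -3) → (3, 9/5, -12/5); (-2, 1, 2) → (-2, -2/5, 11/5)
T2 translate by (1, 0, -6): (3, 9/5, -12/5) → (4, 9/5, -42/5); (-2, -2/5, 11/5) → (-1, -2/5, -19/5)
T3 scale by (-2, -1, 3): (4, 9/5, -42/5) → (-8, -9/5, -126/5); (-1, -2/5, -19/5) → (2, 2/5, -57/5)
T4 rotate right-handed about the z-axis with cos θ = 4/5, sin θ = -3/5: (-8, -9/5, -126/5) → (-187/25, 84/25, -126/5); (2, 2/5, -57/5) → (46/25, -22/25, -57/5)
T5 shear: x ← x − 2·y: (-187/25, 84/25, -126/5) → (-71/5, 84/25, -126/5); (46/25, -22/25, -57/5) → (18/5, -22/25, -57/5)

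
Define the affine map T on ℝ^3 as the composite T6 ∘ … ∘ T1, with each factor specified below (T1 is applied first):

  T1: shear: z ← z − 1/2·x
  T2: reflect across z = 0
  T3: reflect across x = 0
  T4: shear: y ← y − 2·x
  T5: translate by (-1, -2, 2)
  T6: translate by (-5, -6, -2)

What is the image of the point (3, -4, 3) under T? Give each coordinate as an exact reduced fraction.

T1 shear: z ← z − 1/2·x: (3, -4, 3) → (3, -4, 3/2)
T2 reflect across z = 0: (3, -4, 3/2) → (3, -4, -3/2)
T3 reflect across x = 0: (3, -4, -3/2) → (-3, -4, -3/2)
T4 shear: y ← y − 2·x: (-3, -4, -3/2) → (-3, 2, -3/2)
T5 translate by (-1, -2, 2): (-3, 2, -3/2) → (-4, 0, 1/2)
T6 translate by (-5, -6, -2): (-4, 0, 1/2) → (-9, -6, -3/2)

T(p) = (-9, -6, -3/2)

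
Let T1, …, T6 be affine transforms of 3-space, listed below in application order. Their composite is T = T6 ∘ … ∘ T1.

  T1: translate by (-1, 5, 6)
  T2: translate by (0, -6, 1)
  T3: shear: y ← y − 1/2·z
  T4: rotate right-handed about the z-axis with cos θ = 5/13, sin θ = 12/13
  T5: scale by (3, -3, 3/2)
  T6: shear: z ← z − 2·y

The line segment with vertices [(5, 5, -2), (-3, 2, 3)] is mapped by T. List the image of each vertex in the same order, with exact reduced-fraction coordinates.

image vertices: (6/13, -333/26, 861/26), (84/13, 204/13, -213/13)

T1 translate by (-1, 5, 6): (5, 5, -2) → (4, 10, 4); (-3, 2, 3) → (-4, 7, 9)
T2 translate by (0, -6, 1): (4, 10, 4) → (4, 4, 5); (-4, 7, 9) → (-4, 1, 10)
T3 shear: y ← y − 1/2·z: (4, 4, 5) → (4, 3/2, 5); (-4, 1, 10) → (-4, -4, 10)
T4 rotate right-handed about the z-axis with cos θ = 5/13, sin θ = 12/13: (4, 3/2, 5) → (2/13, 111/26, 5); (-4, -4, 10) → (28/13, -68/13, 10)
T5 scale by (3, -3, 3/2): (2/13, 111/26, 5) → (6/13, -333/26, 15/2); (28/13, -68/13, 10) → (84/13, 204/13, 15)
T6 shear: z ← z − 2·y: (6/13, -333/26, 15/2) → (6/13, -333/26, 861/26); (84/13, 204/13, 15) → (84/13, 204/13, -213/13)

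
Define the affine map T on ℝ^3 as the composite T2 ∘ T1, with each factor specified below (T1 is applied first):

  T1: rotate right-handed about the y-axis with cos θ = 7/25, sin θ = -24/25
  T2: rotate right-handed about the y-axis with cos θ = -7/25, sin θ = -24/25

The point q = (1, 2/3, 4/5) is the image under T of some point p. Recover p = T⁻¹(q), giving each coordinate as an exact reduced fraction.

p = (-1, 2/3, -4/5)

T1 = [7/25 0 -24/25 0; 0 1 0 0; 24/25 0 7/25 0; 0 0 0 1]
T2·T1 = [-1 0 0 0; 0 1 0 0; 0 0 -1 0; 0 0 0 1]
det M = 1; M⁻¹ = [-1 0 0 0; 0 1 0 0; 0 0 -1 0; 0 0 0 1]
M⁻¹ · (1, 2/3, 4/5)ᵀ = (-1, 2/3, -4/5)ᵀ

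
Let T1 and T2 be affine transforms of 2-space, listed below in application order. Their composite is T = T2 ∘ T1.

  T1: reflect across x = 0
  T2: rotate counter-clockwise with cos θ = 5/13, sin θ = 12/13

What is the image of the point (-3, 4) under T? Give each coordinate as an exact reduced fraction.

T1 reflect across x = 0: (-3, 4) → (3, 4)
T2 rotate counter-clockwise with cos θ = 5/13, sin θ = 12/13: (3, 4) → (-33/13, 56/13)

T(p) = (-33/13, 56/13)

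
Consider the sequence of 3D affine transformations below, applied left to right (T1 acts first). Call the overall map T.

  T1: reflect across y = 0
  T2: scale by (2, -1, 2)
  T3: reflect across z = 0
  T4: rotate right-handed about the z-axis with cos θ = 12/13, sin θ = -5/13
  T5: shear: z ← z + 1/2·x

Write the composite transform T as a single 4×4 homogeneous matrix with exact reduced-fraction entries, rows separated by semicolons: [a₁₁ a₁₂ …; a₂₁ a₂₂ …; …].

T1 = [1 0 0 0; 0 -1 0 0; 0 0 1 0; 0 0 0 1]
T2·T1 = [2 0 0 0; 0 1 0 0; 0 0 2 0; 0 0 0 1]
T3·…·T1 = [2 0 0 0; 0 1 0 0; 0 0 -2 0; 0 0 0 1]
T4·…·T1 = [24/13 5/13 0 0; -10/13 12/13 0 0; 0 0 -2 0; 0 0 0 1]
T5·…·T1 = [24/13 5/13 0 0; -10/13 12/13 0 0; 12/13 5/26 -2 0; 0 0 0 1]

T = [24/13 5/13 0 0; -10/13 12/13 0 0; 12/13 5/26 -2 0; 0 0 0 1]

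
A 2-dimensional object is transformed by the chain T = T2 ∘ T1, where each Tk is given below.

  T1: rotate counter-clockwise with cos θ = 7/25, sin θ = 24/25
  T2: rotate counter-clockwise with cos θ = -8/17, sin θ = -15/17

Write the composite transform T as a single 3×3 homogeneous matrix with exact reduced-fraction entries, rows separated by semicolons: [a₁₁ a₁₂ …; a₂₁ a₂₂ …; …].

T1 = [7/25 -24/25 0; 24/25 7/25 0; 0 0 1]
T2·T1 = [304/425 297/425 0; -297/425 304/425 0; 0 0 1]

T = [304/425 297/425 0; -297/425 304/425 0; 0 0 1]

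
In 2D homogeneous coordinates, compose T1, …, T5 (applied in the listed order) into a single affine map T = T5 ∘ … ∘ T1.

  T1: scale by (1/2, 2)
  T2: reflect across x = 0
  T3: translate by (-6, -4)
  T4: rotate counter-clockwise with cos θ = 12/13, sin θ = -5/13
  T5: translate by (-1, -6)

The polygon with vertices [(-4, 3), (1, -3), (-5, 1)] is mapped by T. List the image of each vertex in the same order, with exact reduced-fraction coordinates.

image vertices: (-51/13, -34/13), (-141/13, -331/26), (-5, -13/2)

T1 scale by (1/2, 2): (-4, 3) → (-2, 6); (1, -3) → (1/2, -6); (-5, 1) → (-5/2, 2)
T2 reflect across x = 0: (-2, 6) → (2, 6); (1/2, -6) → (-1/2, -6); (-5/2, 2) → (5/2, 2)
T3 translate by (-6, -4): (2, 6) → (-4, 2); (-1/2, -6) → (-13/2, -10); (5/2, 2) → (-7/2, -2)
T4 rotate counter-clockwise with cos θ = 12/13, sin θ = -5/13: (-4, 2) → (-38/13, 44/13); (-13/2, -10) → (-128/13, -175/26); (-7/2, -2) → (-4, -1/2)
T5 translate by (-1, -6): (-38/13, 44/13) → (-51/13, -34/13); (-128/13, -175/26) → (-141/13, -331/26); (-4, -1/2) → (-5, -13/2)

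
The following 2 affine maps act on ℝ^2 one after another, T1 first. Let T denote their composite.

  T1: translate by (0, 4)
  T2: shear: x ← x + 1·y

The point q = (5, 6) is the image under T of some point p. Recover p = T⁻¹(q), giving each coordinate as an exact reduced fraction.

T1 = [1 0 0; 0 1 4; 0 0 1]
T2·T1 = [1 1 4; 0 1 4; 0 0 1]
det M = 1; M⁻¹ = [1 -1 0; 0 1 -4; 0 0 1]
M⁻¹ · (5, 6)ᵀ = (-1, 2)ᵀ

p = (-1, 2)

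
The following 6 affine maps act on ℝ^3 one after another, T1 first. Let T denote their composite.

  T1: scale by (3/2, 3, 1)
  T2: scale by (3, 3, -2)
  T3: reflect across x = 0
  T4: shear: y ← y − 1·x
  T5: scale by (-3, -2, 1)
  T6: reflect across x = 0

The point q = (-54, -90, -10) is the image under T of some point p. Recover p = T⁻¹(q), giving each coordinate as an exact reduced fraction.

p = (4, 3, 5)

T1 = [3/2 0 0 0; 0 3 0 0; 0 0 1 0; 0 0 0 1]
T2·T1 = [9/2 0 0 0; 0 9 0 0; 0 0 -2 0; 0 0 0 1]
T3·…·T1 = [-9/2 0 0 0; 0 9 0 0; 0 0 -2 0; 0 0 0 1]
T4·…·T1 = [-9/2 0 0 0; 9/2 9 0 0; 0 0 -2 0; 0 0 0 1]
T5·…·T1 = [27/2 0 0 0; -9 -18 0 0; 0 0 -2 0; 0 0 0 1]
T6·…·T1 = [-27/2 0 0 0; -9 -18 0 0; 0 0 -2 0; 0 0 0 1]
det M = -486; M⁻¹ = [-2/27 0 0 0; 1/27 -1/18 0 0; 0 0 -1/2 0; 0 0 0 1]
M⁻¹ · (-54, -90, -10)ᵀ = (4, 3, 5)ᵀ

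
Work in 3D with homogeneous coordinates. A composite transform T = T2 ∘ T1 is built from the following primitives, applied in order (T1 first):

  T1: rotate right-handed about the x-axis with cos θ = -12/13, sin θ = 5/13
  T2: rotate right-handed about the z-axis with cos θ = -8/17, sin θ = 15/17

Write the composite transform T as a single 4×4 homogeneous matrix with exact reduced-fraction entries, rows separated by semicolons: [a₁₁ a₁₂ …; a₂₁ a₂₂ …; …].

T1 = [1 0 0 0; 0 -12/13 -5/13 0; 0 5/13 -12/13 0; 0 0 0 1]
T2·T1 = [-8/17 180/221 75/221 0; 15/17 96/221 40/221 0; 0 5/13 -12/13 0; 0 0 0 1]

T = [-8/17 180/221 75/221 0; 15/17 96/221 40/221 0; 0 5/13 -12/13 0; 0 0 0 1]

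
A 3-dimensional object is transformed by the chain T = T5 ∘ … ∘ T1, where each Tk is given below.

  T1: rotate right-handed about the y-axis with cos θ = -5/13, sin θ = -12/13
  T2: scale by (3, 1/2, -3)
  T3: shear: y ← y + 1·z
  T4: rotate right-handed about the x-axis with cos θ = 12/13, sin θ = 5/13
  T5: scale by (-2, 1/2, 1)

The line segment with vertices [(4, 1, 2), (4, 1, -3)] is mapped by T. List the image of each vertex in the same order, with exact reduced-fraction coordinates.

image vertices: (264/13, -360/169, -3811/338), (-96/13, -1245/338, -6361/338)

T1 rotate right-handed about the y-axis with cos θ = -5/13, sin θ = -12/13: (4, 1, 2) → (-44/13, 1, 38/13); (4, 1, -3) → (16/13, 1, 63/13)
T2 scale by (3, 1/2, -3): (-44/13, 1, 38/13) → (-132/13, 1/2, -114/13); (16/13, 1, 63/13) → (48/13, 1/2, -189/13)
T3 shear: y ← y + 1·z: (-132/13, 1/2, -114/13) → (-132/13, -215/26, -114/13); (48/13, 1/2, -189/13) → (48/13, -365/26, -189/13)
T4 rotate right-handed about the x-axis with cos θ = 12/13, sin θ = 5/13: (-132/13, -215/26, -114/13) → (-132/13, -720/169, -3811/338); (48/13, -365/26, -189/13) → (48/13, -1245/169, -6361/338)
T5 scale by (-2, 1/2, 1): (-132/13, -720/169, -3811/338) → (264/13, -360/169, -3811/338); (48/13, -1245/169, -6361/338) → (-96/13, -1245/338, -6361/338)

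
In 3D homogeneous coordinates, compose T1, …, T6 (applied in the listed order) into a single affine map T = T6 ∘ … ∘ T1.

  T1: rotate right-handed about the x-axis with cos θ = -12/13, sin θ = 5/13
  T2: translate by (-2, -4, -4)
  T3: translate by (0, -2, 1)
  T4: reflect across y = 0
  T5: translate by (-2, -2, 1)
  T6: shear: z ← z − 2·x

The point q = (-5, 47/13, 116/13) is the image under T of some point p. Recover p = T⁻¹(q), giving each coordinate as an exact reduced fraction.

T1 = [1 0 0 0; 0 -12/13 -5/13 0; 0 5/13 -12/13 0; 0 0 0 1]
T2·T1 = [1 0 0 -2; 0 -12/13 -5/13 -4; 0 5/13 -12/13 -4; 0 0 0 1]
T3·…·T1 = [1 0 0 -2; 0 -12/13 -5/13 -6; 0 5/13 -12/13 -3; 0 0 0 1]
T4·…·T1 = [1 0 0 -2; 0 12/13 5/13 6; 0 5/13 -12/13 -3; 0 0 0 1]
T5·…·T1 = [1 0 0 -4; 0 12/13 5/13 4; 0 5/13 -12/13 -2; 0 0 0 1]
T6·…·T1 = [1 0 0 -4; 0 12/13 5/13 4; -2 5/13 -12/13 6; 0 0 0 1]
det M = -1; M⁻¹ = [1 0 0 4; 10/13 12/13 5/13 -38/13; -24/13 5/13 -12/13 -44/13; 0 0 0 1]
M⁻¹ · (-5, 47/13, 116/13)ᵀ = (-1, 0, -1)ᵀ

p = (-1, 0, -1)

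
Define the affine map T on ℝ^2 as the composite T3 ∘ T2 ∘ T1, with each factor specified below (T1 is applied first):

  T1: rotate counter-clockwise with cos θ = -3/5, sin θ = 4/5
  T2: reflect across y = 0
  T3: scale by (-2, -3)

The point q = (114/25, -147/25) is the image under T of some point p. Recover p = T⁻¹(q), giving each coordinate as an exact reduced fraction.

T1 = [-3/5 -4/5 0; 4/5 -3/5 0; 0 0 1]
T2·T1 = [-3/5 -4/5 0; -4/5 3/5 0; 0 0 1]
T3·…·T1 = [6/5 8/5 0; 12/5 -9/5 0; 0 0 1]
det M = -6; M⁻¹ = [3/10 4/15 0; 2/5 -1/5 0; 0 0 1]
M⁻¹ · (114/25, -147/25)ᵀ = (-1/5, 3)ᵀ

p = (-1/5, 3)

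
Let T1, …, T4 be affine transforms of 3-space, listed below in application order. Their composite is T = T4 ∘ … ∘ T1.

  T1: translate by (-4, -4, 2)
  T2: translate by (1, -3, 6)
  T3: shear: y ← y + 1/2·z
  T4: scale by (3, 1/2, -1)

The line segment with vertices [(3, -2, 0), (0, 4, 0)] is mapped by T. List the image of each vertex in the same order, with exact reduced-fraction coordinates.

image vertices: (0, -5/2, -8), (-9, 1/2, -8)

T1 translate by (-4, -4, 2): (3, -2, 0) → (-1, -6, 2); (0, 4, 0) → (-4, 0, 2)
T2 translate by (1, -3, 6): (-1, -6, 2) → (0, -9, 8); (-4, 0, 2) → (-3, -3, 8)
T3 shear: y ← y + 1/2·z: (0, -9, 8) → (0, -5, 8); (-3, -3, 8) → (-3, 1, 8)
T4 scale by (3, 1/2, -1): (0, -5, 8) → (0, -5/2, -8); (-3, 1, 8) → (-9, 1/2, -8)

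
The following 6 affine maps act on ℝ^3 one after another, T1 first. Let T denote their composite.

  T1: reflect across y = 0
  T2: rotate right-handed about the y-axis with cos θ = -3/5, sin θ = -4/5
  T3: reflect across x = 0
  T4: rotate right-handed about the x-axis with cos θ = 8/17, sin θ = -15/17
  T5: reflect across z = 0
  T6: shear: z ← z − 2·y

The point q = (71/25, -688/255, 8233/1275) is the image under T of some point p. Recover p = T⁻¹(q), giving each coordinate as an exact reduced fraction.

T1 = [1 0 0 0; 0 -1 0 0; 0 0 1 0; 0 0 0 1]
T2·T1 = [-3/5 0 -4/5 0; 0 -1 0 0; 4/5 0 -3/5 0; 0 0 0 1]
T3·…·T1 = [3/5 0 4/5 0; 0 -1 0 0; 4/5 0 -3/5 0; 0 0 0 1]
T4·…·T1 = [3/5 0 4/5 0; 12/17 -8/17 -9/17 0; 32/85 15/17 -24/85 0; 0 0 0 1]
T5·…·T1 = [3/5 0 4/5 0; 12/17 -8/17 -9/17 0; -32/85 -15/17 24/85 0; 0 0 0 1]
T6·…·T1 = [3/5 0 4/5 0; 12/17 -8/17 -9/17 0; -152/85 1/17 114/85 0; 0 0 0 1]
det M = -1; M⁻¹ = [3/5 -4/85 -32/85 0; 0 -38/17 -15/17 0; 4/5 3/85 24/85 0; 0 0 0 1]
M⁻¹ · (71/25, -688/255, 8233/1275)ᵀ = (-3/5, 1/3, 4)ᵀ

p = (-3/5, 1/3, 4)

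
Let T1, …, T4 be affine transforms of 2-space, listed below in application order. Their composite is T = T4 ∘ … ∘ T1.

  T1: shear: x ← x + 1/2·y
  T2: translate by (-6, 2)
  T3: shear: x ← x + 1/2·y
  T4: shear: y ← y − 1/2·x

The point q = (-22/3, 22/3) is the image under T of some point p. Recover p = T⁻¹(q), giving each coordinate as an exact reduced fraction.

T1 = [1 1/2 0; 0 1 0; 0 0 1]
T2·T1 = [1 1/2 -6; 0 1 2; 0 0 1]
T3·…·T1 = [1 1 -5; 0 1 2; 0 0 1]
T4·…·T1 = [1 1 -5; -1/2 1/2 9/2; 0 0 1]
det M = 1; M⁻¹ = [1/2 -1 7; 1/2 1 -2; 0 0 1]
M⁻¹ · (-22/3, 22/3)ᵀ = (-4, 5/3)ᵀ

p = (-4, 5/3)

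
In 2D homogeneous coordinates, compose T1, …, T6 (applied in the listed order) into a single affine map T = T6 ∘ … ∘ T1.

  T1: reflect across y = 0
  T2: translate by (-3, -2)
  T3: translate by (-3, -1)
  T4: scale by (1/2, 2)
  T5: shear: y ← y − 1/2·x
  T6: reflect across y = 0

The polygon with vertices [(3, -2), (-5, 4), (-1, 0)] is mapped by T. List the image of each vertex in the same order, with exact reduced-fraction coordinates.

image vertices: (-3/2, 5/4), (-11/2, 45/4), (-7/2, 17/4)

T1 reflect across y = 0: (3, -2) → (3, 2); (-5, 4) → (-5, -4); (-1, 0) → (-1, 0)
T2 translate by (-3, -2): (3, 2) → (0, 0); (-5, -4) → (-8, -6); (-1, 0) → (-4, -2)
T3 translate by (-3, -1): (0, 0) → (-3, -1); (-8, -6) → (-11, -7); (-4, -2) → (-7, -3)
T4 scale by (1/2, 2): (-3, -1) → (-3/2, -2); (-11, -7) → (-11/2, -14); (-7, -3) → (-7/2, -6)
T5 shear: y ← y − 1/2·x: (-3/2, -2) → (-3/2, -5/4); (-11/2, -14) → (-11/2, -45/4); (-7/2, -6) → (-7/2, -17/4)
T6 reflect across y = 0: (-3/2, -5/4) → (-3/2, 5/4); (-11/2, -45/4) → (-11/2, 45/4); (-7/2, -17/4) → (-7/2, 17/4)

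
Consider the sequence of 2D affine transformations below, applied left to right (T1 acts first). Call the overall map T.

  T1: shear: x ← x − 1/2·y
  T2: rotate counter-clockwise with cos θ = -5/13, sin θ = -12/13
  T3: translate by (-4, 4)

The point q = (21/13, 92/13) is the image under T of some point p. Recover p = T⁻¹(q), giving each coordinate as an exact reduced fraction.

T1 = [1 -1/2 0; 0 1 0; 0 0 1]
T2·T1 = [-5/13 29/26 0; -12/13 1/13 0; 0 0 1]
T3·…·T1 = [-5/13 29/26 -4; -12/13 1/13 4; 0 0 1]
det M = 1; M⁻¹ = [1/13 -29/26 62/13; 12/13 -5/13 68/13; 0 0 1]
M⁻¹ · (21/13, 92/13)ᵀ = (-3, 4)ᵀ

p = (-3, 4)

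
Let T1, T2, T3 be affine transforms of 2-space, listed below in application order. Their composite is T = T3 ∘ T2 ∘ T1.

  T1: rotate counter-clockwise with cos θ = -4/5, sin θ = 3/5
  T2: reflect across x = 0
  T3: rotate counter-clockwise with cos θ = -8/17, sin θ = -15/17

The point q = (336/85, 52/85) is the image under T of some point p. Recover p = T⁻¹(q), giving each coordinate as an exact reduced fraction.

p = (0, -4)

T1 = [-4/5 -3/5 0; 3/5 -4/5 0; 0 0 1]
T2·T1 = [4/5 3/5 0; 3/5 -4/5 0; 0 0 1]
T3·…·T1 = [13/85 -84/85 0; -84/85 -13/85 0; 0 0 1]
det M = -1; M⁻¹ = [13/85 -84/85 0; -84/85 -13/85 0; 0 0 1]
M⁻¹ · (336/85, 52/85)ᵀ = (0, -4)ᵀ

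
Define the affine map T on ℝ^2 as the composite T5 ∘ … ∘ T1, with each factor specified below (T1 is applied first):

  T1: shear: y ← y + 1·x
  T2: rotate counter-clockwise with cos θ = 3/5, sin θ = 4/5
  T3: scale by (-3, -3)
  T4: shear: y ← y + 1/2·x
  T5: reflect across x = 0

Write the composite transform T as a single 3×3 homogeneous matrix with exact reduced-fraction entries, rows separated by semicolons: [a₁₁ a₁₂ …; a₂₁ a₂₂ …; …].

T = [-3/5 -12/5 0; -39/10 -3/5 0; 0 0 1]

T1 = [1 0 0; 1 1 0; 0 0 1]
T2·T1 = [-1/5 -4/5 0; 7/5 3/5 0; 0 0 1]
T3·…·T1 = [3/5 12/5 0; -21/5 -9/5 0; 0 0 1]
T4·…·T1 = [3/5 12/5 0; -39/10 -3/5 0; 0 0 1]
T5·…·T1 = [-3/5 -12/5 0; -39/10 -3/5 0; 0 0 1]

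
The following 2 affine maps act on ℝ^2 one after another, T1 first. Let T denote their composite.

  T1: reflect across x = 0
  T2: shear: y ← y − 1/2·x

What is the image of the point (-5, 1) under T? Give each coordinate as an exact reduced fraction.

T(p) = (5, -3/2)

T1 reflect across x = 0: (-5, 1) → (5, 1)
T2 shear: y ← y − 1/2·x: (5, 1) → (5, -3/2)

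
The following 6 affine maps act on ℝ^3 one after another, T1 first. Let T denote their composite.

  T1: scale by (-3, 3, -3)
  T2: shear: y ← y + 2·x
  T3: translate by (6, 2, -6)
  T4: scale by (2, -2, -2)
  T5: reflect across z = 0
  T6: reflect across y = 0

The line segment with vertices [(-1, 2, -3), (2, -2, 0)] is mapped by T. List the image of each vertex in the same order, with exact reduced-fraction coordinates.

image vertices: (18, 28, 6), (0, -32, -12)

T1 scale by (-3, 3, -3): (-1, 2, -3) → (3, 6, 9); (2, -2, 0) → (-6, -6, 0)
T2 shear: y ← y + 2·x: (3, 6, 9) → (3, 12, 9); (-6, -6, 0) → (-6, -18, 0)
T3 translate by (6, 2, -6): (3, 12, 9) → (9, 14, 3); (-6, -18, 0) → (0, -16, -6)
T4 scale by (2, -2, -2): (9, 14, 3) → (18, -28, -6); (0, -16, -6) → (0, 32, 12)
T5 reflect across z = 0: (18, -28, -6) → (18, -28, 6); (0, 32, 12) → (0, 32, -12)
T6 reflect across y = 0: (18, -28, 6) → (18, 28, 6); (0, 32, -12) → (0, -32, -12)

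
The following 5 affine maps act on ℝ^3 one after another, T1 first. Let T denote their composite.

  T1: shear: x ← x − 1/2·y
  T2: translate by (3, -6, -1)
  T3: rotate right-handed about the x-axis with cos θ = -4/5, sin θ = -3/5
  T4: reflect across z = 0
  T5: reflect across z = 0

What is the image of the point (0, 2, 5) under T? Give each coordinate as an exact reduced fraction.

T(p) = (2, 28/5, -4/5)

T1 shear: x ← x − 1/2·y: (0, 2, 5) → (-1, 2, 5)
T2 translate by (3, -6, -1): (-1, 2, 5) → (2, -4, 4)
T3 rotate right-handed about the x-axis with cos θ = -4/5, sin θ = -3/5: (2, -4, 4) → (2, 28/5, -4/5)
T4 reflect across z = 0: (2, 28/5, -4/5) → (2, 28/5, 4/5)
T5 reflect across z = 0: (2, 28/5, 4/5) → (2, 28/5, -4/5)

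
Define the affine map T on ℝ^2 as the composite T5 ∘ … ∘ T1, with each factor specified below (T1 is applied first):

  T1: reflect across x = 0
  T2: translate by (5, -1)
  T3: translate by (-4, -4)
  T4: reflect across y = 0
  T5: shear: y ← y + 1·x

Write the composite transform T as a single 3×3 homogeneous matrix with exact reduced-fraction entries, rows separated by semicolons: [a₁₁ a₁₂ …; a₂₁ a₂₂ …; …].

T = [-1 0 1; -1 -1 6; 0 0 1]

T1 = [-1 0 0; 0 1 0; 0 0 1]
T2·T1 = [-1 0 5; 0 1 -1; 0 0 1]
T3·…·T1 = [-1 0 1; 0 1 -5; 0 0 1]
T4·…·T1 = [-1 0 1; 0 -1 5; 0 0 1]
T5·…·T1 = [-1 0 1; -1 -1 6; 0 0 1]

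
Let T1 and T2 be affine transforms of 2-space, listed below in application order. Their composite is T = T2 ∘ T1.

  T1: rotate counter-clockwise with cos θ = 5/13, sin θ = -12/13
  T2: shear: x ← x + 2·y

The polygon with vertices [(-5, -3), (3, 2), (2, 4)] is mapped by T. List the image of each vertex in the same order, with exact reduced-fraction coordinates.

image vertices: (29/13, 45/13), (-1, -2), (50/13, -4/13)

T1 rotate counter-clockwise with cos θ = 5/13, sin θ = -12/13: (-5, -3) → (-61/13, 45/13); (3, 2) → (3, -2); (2, 4) → (58/13, -4/13)
T2 shear: x ← x + 2·y: (-61/13, 45/13) → (29/13, 45/13); (3, -2) → (-1, -2); (58/13, -4/13) → (50/13, -4/13)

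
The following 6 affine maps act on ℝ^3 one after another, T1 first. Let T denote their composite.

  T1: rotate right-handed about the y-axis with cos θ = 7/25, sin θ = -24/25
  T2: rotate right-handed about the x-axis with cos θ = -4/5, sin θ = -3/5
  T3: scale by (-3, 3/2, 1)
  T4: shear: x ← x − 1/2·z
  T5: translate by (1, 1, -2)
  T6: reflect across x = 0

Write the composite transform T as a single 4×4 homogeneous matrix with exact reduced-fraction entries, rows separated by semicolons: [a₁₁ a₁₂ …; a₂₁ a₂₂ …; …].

T = [57/125 -3/10 -374/125 -1; 108/125 -6/5 63/250 1; -96/125 -3/5 -28/125 -2; 0 0 0 1]

T1 = [7/25 0 -24/25 0; 0 1 0 0; 24/25 0 7/25 0; 0 0 0 1]
T2·T1 = [7/25 0 -24/25 0; 72/125 -4/5 21/125 0; -96/125 -3/5 -28/125 0; 0 0 0 1]
T3·…·T1 = [-21/25 0 72/25 0; 108/125 -6/5 63/250 0; -96/125 -3/5 -28/125 0; 0 0 0 1]
T4·…·T1 = [-57/125 3/10 374/125 0; 108/125 -6/5 63/250 0; -96/125 -3/5 -28/125 0; 0 0 0 1]
T5·…·T1 = [-57/125 3/10 374/125 1; 108/125 -6/5 63/250 1; -96/125 -3/5 -28/125 -2; 0 0 0 1]
T6·…·T1 = [57/125 -3/10 -374/125 -1; 108/125 -6/5 63/250 1; -96/125 -3/5 -28/125 -2; 0 0 0 1]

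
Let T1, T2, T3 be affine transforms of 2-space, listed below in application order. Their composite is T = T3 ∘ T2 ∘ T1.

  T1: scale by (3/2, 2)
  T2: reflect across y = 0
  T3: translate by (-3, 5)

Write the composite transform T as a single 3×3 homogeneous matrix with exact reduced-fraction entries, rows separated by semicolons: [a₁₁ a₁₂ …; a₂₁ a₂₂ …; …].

T = [3/2 0 -3; 0 -2 5; 0 0 1]

T1 = [3/2 0 0; 0 2 0; 0 0 1]
T2·T1 = [3/2 0 0; 0 -2 0; 0 0 1]
T3·…·T1 = [3/2 0 -3; 0 -2 5; 0 0 1]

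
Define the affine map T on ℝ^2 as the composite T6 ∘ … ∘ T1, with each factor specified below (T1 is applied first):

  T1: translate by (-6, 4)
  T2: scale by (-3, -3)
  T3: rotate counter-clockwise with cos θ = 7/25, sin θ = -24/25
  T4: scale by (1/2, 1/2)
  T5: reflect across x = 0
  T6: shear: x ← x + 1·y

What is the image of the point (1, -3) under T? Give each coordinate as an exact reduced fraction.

T1 translate by (-6, 4): (1, -3) → (-5, 1)
T2 scale by (-3, -3): (-5, 1) → (15, -3)
T3 rotate counter-clockwise with cos θ = 7/25, sin θ = -24/25: (15, -3) → (33/25, -381/25)
T4 scale by (1/2, 1/2): (33/25, -381/25) → (33/50, -381/50)
T5 reflect across x = 0: (33/50, -381/50) → (-33/50, -381/50)
T6 shear: x ← x + 1·y: (-33/50, -381/50) → (-207/25, -381/50)

T(p) = (-207/25, -381/50)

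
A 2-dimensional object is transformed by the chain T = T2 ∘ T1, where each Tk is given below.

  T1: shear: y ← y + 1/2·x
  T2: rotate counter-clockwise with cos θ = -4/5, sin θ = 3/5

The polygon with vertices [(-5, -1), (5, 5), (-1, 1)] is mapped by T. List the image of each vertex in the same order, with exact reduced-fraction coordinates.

T1 shear: y ← y + 1/2·x: (-5, -1) → (-5, -7/2); (5, 5) → (5, 15/2); (-1, 1) → (-1, 1/2)
T2 rotate counter-clockwise with cos θ = -4/5, sin θ = 3/5: (-5, -7/2) → (61/10, -1/5); (5, 15/2) → (-17/2, -3); (-1, 1/2) → (1/2, -1)

image vertices: (61/10, -1/5), (-17/2, -3), (1/2, -1)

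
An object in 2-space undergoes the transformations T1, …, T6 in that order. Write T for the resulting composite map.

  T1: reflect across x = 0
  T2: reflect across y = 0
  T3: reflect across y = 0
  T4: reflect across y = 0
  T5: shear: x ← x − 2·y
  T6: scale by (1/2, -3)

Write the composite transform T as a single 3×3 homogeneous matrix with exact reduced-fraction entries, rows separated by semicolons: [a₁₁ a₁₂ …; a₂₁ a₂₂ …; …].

T1 = [-1 0 0; 0 1 0; 0 0 1]
T2·T1 = [-1 0 0; 0 -1 0; 0 0 1]
T3·…·T1 = [-1 0 0; 0 1 0; 0 0 1]
T4·…·T1 = [-1 0 0; 0 -1 0; 0 0 1]
T5·…·T1 = [-1 2 0; 0 -1 0; 0 0 1]
T6·…·T1 = [-1/2 1 0; 0 3 0; 0 0 1]

T = [-1/2 1 0; 0 3 0; 0 0 1]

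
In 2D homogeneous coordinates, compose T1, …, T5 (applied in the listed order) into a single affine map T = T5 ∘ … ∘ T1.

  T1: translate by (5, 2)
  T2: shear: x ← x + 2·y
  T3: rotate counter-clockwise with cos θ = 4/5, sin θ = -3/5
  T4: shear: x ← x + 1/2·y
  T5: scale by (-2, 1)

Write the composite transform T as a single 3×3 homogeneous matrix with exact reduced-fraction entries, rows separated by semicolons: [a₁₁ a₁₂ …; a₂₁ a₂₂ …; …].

T = [-1 -4 -13; -3/5 -2/5 -19/5; 0 0 1]

T1 = [1 0 5; 0 1 2; 0 0 1]
T2·T1 = [1 2 9; 0 1 2; 0 0 1]
T3·…·T1 = [4/5 11/5 42/5; -3/5 -2/5 -19/5; 0 0 1]
T4·…·T1 = [1/2 2 13/2; -3/5 -2/5 -19/5; 0 0 1]
T5·…·T1 = [-1 -4 -13; -3/5 -2/5 -19/5; 0 0 1]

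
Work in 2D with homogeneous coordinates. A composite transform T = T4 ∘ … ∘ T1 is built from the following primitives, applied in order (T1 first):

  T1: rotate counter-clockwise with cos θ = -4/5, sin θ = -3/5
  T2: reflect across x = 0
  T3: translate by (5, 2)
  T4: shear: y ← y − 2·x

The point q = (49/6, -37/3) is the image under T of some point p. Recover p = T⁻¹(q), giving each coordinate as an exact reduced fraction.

T1 = [-4/5 3/5 0; -3/5 -4/5 0; 0 0 1]
T2·T1 = [4/5 -3/5 0; -3/5 -4/5 0; 0 0 1]
T3·…·T1 = [4/5 -3/5 5; -3/5 -4/5 2; 0 0 1]
T4·…·T1 = [4/5 -3/5 5; -11/5 2/5 -8; 0 0 1]
det M = -1; M⁻¹ = [-2/5 -3/5 -14/5; -11/5 -4/5 23/5; 0 0 1]
M⁻¹ · (49/6, -37/3)ᵀ = (4/3, -7/2)ᵀ

p = (4/3, -7/2)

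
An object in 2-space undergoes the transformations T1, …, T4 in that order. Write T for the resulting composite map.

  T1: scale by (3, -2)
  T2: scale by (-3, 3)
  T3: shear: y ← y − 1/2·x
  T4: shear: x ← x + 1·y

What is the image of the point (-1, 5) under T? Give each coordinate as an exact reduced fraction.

T1 scale by (3, -2): (-1, 5) → (-3, -10)
T2 scale by (-3, 3): (-3, -10) → (9, -30)
T3 shear: y ← y − 1/2·x: (9, -30) → (9, -69/2)
T4 shear: x ← x + 1·y: (9, -69/2) → (-51/2, -69/2)

T(p) = (-51/2, -69/2)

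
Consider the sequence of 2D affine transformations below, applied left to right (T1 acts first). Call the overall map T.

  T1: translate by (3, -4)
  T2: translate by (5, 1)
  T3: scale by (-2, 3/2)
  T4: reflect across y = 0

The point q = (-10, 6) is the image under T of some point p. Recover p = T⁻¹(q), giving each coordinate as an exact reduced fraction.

T1 = [1 0 3; 0 1 -4; 0 0 1]
T2·T1 = [1 0 8; 0 1 -3; 0 0 1]
T3·…·T1 = [-2 0 -16; 0 3/2 -9/2; 0 0 1]
T4·…·T1 = [-2 0 -16; 0 -3/2 9/2; 0 0 1]
det M = 3; M⁻¹ = [-1/2 0 -8; 0 -2/3 3; 0 0 1]
M⁻¹ · (-10, 6)ᵀ = (-3, -1)ᵀ

p = (-3, -1)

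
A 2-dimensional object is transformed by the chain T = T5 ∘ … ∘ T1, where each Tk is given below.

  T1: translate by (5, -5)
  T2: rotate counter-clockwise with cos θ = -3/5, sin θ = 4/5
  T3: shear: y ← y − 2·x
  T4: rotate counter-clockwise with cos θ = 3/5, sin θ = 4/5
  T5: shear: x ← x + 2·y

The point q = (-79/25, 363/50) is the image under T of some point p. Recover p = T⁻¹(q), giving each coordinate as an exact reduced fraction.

T1 = [1 0 5; 0 1 -5; 0 0 1]
T2·T1 = [-3/5 -4/5 1; 4/5 -3/5 7; 0 0 1]
T3·…·T1 = [-3/5 -4/5 1; 2 1 5; 0 0 1]
T4·…·T1 = [-49/25 -32/25 -17/5; 18/25 -1/25 19/5; 0 0 1]
T5·…·T1 = [-13/25 -34/25 21/5; 18/25 -1/25 19/5; 0 0 1]
det M = 1; M⁻¹ = [-1/25 34/25 -5; -18/25 -13/25 5; 0 0 1]
M⁻¹ · (-79/25, 363/50)ᵀ = (5, 7/2)ᵀ

p = (5, 7/2)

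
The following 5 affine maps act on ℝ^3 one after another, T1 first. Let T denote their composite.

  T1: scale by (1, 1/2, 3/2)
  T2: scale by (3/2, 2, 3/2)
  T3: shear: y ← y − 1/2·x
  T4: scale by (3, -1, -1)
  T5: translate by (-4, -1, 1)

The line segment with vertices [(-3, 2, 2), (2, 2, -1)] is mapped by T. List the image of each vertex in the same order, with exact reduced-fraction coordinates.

T1 scale by (1, 1/2, 3/2): (-3, 2, 2) → (-3, 1, 3); (2, 2, -1) → (2, 1, -3/2)
T2 scale by (3/2, 2, 3/2): (-3, 1, 3) → (-9/2, 2, 9/2); (2, 1, -3/2) → (3, 2, -9/4)
T3 shear: y ← y − 1/2·x: (-9/2, 2, 9/2) → (-9/2, 17/4, 9/2); (3, 2, -9/4) → (3, 1/2, -9/4)
T4 scale by (3, -1, -1): (-9/2, 17/4, 9/2) → (-27/2, -17/4, -9/2); (3, 1/2, -9/4) → (9, -1/2, 9/4)
T5 translate by (-4, -1, 1): (-27/2, -17/4, -9/2) → (-35/2, -21/4, -7/2); (9, -1/2, 9/4) → (5, -3/2, 13/4)

image vertices: (-35/2, -21/4, -7/2), (5, -3/2, 13/4)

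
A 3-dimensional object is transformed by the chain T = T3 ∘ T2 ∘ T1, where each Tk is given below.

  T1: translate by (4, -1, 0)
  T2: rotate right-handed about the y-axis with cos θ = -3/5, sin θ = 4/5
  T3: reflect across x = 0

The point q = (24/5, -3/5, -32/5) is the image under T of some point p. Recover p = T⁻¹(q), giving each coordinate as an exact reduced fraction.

p = (4, 2/5, 0)

T1 = [1 0 0 4; 0 1 0 -1; 0 0 1 0; 0 0 0 1]
T2·T1 = [-3/5 0 4/5 -12/5; 0 1 0 -1; -4/5 0 -3/5 -16/5; 0 0 0 1]
T3·…·T1 = [3/5 0 -4/5 12/5; 0 1 0 -1; -4/5 0 -3/5 -16/5; 0 0 0 1]
det M = -1; M⁻¹ = [3/5 0 -4/5 -4; 0 1 0 1; -4/5 0 -3/5 0; 0 0 0 1]
M⁻¹ · (24/5, -3/5, -32/5)ᵀ = (4, 2/5, 0)ᵀ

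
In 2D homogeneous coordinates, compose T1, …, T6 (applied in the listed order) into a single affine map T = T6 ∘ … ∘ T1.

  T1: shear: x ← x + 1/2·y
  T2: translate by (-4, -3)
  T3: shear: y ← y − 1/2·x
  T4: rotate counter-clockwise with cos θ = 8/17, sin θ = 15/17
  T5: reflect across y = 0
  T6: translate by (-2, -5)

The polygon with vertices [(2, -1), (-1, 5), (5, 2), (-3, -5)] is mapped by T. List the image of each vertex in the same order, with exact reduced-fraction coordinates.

image vertices: (-3/4, -3/2), (-411/68, -147/34), (12/17, -99/17), (-245/68, 167/34)

T1 shear: x ← x + 1/2·y: (2, -1) → (3/2, -1); (-1, 5) → (3/2, 5); (5, 2) → (6, 2); (-3, -5) → (-11/2, -5)
T2 translate by (-4, -3): (3/2, -1) → (-5/2, -4); (3/2, 5) → (-5/2, 2); (6, 2) → (2, -1); (-11/2, -5) → (-19/2, -8)
T3 shear: y ← y − 1/2·x: (-5/2, -4) → (-5/2, -11/4); (-5/2, 2) → (-5/2, 13/4); (2, -1) → (2, -2); (-19/2, -8) → (-19/2, -13/4)
T4 rotate counter-clockwise with cos θ = 8/17, sin θ = 15/17: (-5/2, -11/4) → (5/4, -7/2); (-5/2, 13/4) → (-275/68, -23/34); (2, -2) → (46/17, 14/17); (-19/2, -13/4) → (-109/68, -337/34)
T5 reflect across y = 0: (5/4, -7/2) → (5/4, 7/2); (-275/68, -23/34) → (-275/68, 23/34); (46/17, 14/17) → (46/17, -14/17); (-109/68, -337/34) → (-109/68, 337/34)
T6 translate by (-2, -5): (5/4, 7/2) → (-3/4, -3/2); (-275/68, 23/34) → (-411/68, -147/34); (46/17, -14/17) → (12/17, -99/17); (-109/68, 337/34) → (-245/68, 167/34)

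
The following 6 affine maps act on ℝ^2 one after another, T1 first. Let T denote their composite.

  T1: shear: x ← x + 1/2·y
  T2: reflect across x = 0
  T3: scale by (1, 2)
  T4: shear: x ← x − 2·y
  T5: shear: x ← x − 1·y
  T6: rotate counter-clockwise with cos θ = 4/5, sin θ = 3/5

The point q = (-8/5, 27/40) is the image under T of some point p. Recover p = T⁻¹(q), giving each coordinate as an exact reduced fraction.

T1 = [1 1/2 0; 0 1 0; 0 0 1]
T2·T1 = [-1 -1/2 0; 0 1 0; 0 0 1]
T3·…·T1 = [-1 -1/2 0; 0 2 0; 0 0 1]
T4·…·T1 = [-1 -9/2 0; 0 2 0; 0 0 1]
T5·…·T1 = [-1 -13/2 0; 0 2 0; 0 0 1]
T6·…·T1 = [-4/5 -32/5 0; -3/5 -23/10 0; 0 0 1]
det M = -2; M⁻¹ = [23/20 -16/5 0; -3/10 2/5 0; 0 0 1]
M⁻¹ · (-8/5, 27/40)ᵀ = (-4, 3/4)ᵀ

p = (-4, 3/4)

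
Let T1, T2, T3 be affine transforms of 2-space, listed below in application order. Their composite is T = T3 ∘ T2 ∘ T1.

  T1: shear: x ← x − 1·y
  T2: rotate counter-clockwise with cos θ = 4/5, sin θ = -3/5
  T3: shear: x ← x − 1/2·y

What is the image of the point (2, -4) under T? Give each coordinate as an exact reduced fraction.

T(p) = (29/5, -34/5)

T1 shear: x ← x − 1·y: (2, -4) → (6, -4)
T2 rotate counter-clockwise with cos θ = 4/5, sin θ = -3/5: (6, -4) → (12/5, -34/5)
T3 shear: x ← x − 1/2·y: (12/5, -34/5) → (29/5, -34/5)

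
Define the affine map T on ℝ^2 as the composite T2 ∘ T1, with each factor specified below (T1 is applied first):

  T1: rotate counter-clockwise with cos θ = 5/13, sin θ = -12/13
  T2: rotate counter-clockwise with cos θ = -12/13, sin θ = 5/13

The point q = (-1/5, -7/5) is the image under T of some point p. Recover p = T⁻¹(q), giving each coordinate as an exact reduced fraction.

T1 = [5/13 12/13 0; -12/13 5/13 0; 0 0 1]
T2·T1 = [0 -1 0; 1 0 0; 0 0 1]
det M = 1; M⁻¹ = [0 1 0; -1 0 0; 0 0 1]
M⁻¹ · (-1/5, -7/5)ᵀ = (-7/5, 1/5)ᵀ

p = (-7/5, 1/5)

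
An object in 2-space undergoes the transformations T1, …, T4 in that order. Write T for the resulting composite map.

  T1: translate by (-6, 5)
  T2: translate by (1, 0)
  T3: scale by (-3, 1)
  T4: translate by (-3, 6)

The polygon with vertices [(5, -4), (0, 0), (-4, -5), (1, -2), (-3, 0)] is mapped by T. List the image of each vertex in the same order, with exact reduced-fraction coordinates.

image vertices: (-3, 7), (12, 11), (24, 6), (9, 9), (21, 11)

T1 translate by (-6, 5): (5, -4) → (-1, 1); (0, 0) → (-6, 5); (-4, -5) → (-10, 0); (1, -2) → (-5, 3); (-3, 0) → (-9, 5)
T2 translate by (1, 0): (-1, 1) → (0, 1); (-6, 5) → (-5, 5); (-10, 0) → (-9, 0); (-5, 3) → (-4, 3); (-9, 5) → (-8, 5)
T3 scale by (-3, 1): (0, 1) → (0, 1); (-5, 5) → (15, 5); (-9, 0) → (27, 0); (-4, 3) → (12, 3); (-8, 5) → (24, 5)
T4 translate by (-3, 6): (0, 1) → (-3, 7); (15, 5) → (12, 11); (27, 0) → (24, 6); (12, 3) → (9, 9); (24, 5) → (21, 11)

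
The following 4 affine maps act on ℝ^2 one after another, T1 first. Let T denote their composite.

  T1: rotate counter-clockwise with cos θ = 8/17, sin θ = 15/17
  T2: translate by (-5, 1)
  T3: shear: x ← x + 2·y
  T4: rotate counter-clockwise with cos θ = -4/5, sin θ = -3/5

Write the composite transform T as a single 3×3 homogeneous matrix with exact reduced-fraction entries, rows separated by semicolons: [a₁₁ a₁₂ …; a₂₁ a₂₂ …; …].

T = [-107/85 4/17 3; -174/85 -7/17 1; 0 0 1]

T1 = [8/17 -15/17 0; 15/17 8/17 0; 0 0 1]
T2·T1 = [8/17 -15/17 -5; 15/17 8/17 1; 0 0 1]
T3·…·T1 = [38/17 1/17 -3; 15/17 8/17 1; 0 0 1]
T4·…·T1 = [-107/85 4/17 3; -174/85 -7/17 1; 0 0 1]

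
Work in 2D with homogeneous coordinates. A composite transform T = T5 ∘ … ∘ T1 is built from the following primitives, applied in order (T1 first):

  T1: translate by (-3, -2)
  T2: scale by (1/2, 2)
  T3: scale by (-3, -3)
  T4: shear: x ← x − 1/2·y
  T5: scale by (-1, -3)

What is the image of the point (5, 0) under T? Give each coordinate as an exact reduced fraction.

T(p) = (9, -36)

T1 translate by (-3, -2): (5, 0) → (2, -2)
T2 scale by (1/2, 2): (2, -2) → (1, -4)
T3 scale by (-3, -3): (1, -4) → (-3, 12)
T4 shear: x ← x − 1/2·y: (-3, 12) → (-9, 12)
T5 scale by (-1, -3): (-9, 12) → (9, -36)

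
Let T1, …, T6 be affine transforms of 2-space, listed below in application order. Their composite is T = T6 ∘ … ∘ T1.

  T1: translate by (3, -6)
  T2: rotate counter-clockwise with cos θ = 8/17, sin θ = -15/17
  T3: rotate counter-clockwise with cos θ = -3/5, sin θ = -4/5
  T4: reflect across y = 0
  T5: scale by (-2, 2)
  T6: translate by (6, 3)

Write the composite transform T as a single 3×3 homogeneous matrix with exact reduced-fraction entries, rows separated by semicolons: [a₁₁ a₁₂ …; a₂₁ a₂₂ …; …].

T = [168/85 26/85 858/85; -26/85 168/85 -831/85; 0 0 1]

T1 = [1 0 3; 0 1 -6; 0 0 1]
T2·T1 = [8/17 15/17 -66/17; -15/17 8/17 -93/17; 0 0 1]
T3·…·T1 = [-84/85 -13/85 -174/85; 13/85 -84/85 543/85; 0 0 1]
T4·…·T1 = [-84/85 -13/85 -174/85; -13/85 84/85 -543/85; 0 0 1]
T5·…·T1 = [168/85 26/85 348/85; -26/85 168/85 -1086/85; 0 0 1]
T6·…·T1 = [168/85 26/85 858/85; -26/85 168/85 -831/85; 0 0 1]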